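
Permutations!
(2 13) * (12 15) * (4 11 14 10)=(2 13)(4 11 14 10)(12 15)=[0, 1, 13, 3, 11, 5, 6, 7, 8, 9, 4, 14, 15, 2, 10, 12]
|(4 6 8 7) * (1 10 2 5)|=4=|(1 10 2 5)(4 6 8 7)|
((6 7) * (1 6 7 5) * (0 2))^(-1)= (7)(0 2)(1 5 6)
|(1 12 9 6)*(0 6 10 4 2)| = |(0 6 1 12 9 10 4 2)| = 8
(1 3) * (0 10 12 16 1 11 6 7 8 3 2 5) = (0 10 12 16 1 2 5)(3 11 6 7 8) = [10, 2, 5, 11, 4, 0, 7, 8, 3, 9, 12, 6, 16, 13, 14, 15, 1]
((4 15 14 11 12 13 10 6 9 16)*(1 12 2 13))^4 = (2 9 14 10 4)(6 15 13 16 11)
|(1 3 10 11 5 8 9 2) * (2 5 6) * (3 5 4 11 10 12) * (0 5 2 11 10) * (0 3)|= |(0 5 8 9 4 10 3 12)(1 2)(6 11)|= 8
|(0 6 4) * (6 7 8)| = |(0 7 8 6 4)| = 5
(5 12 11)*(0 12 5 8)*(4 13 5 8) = (0 12 11 4 13 5 8) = [12, 1, 2, 3, 13, 8, 6, 7, 0, 9, 10, 4, 11, 5]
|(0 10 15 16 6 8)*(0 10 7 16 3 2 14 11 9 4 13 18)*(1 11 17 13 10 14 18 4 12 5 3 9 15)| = 19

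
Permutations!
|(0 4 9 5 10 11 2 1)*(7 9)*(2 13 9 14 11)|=|(0 4 7 14 11 13 9 5 10 2 1)|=11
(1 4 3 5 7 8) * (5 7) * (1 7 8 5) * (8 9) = [0, 4, 2, 9, 3, 1, 6, 5, 7, 8] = (1 4 3 9 8 7 5)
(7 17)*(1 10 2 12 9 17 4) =(1 10 2 12 9 17 7 4) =[0, 10, 12, 3, 1, 5, 6, 4, 8, 17, 2, 11, 9, 13, 14, 15, 16, 7]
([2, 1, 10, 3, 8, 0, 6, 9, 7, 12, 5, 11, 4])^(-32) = [0, 1, 2, 3, 9, 5, 6, 4, 12, 8, 10, 11, 7]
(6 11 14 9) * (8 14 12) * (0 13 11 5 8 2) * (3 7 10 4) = [13, 1, 0, 7, 3, 8, 5, 10, 14, 6, 4, 12, 2, 11, 9] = (0 13 11 12 2)(3 7 10 4)(5 8 14 9 6)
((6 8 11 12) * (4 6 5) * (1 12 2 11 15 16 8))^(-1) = (1 6 4 5 12)(2 11)(8 16 15)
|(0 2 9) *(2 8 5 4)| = |(0 8 5 4 2 9)| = 6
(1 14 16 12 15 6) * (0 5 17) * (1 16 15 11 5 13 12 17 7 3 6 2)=(0 13 12 11 5 7 3 6 16 17)(1 14 15 2)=[13, 14, 1, 6, 4, 7, 16, 3, 8, 9, 10, 5, 11, 12, 15, 2, 17, 0]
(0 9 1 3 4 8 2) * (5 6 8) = [9, 3, 0, 4, 5, 6, 8, 7, 2, 1] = (0 9 1 3 4 5 6 8 2)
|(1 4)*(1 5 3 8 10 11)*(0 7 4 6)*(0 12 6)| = 18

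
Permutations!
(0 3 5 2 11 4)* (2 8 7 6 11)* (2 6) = (0 3 5 8 7 2 6 11 4) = [3, 1, 6, 5, 0, 8, 11, 2, 7, 9, 10, 4]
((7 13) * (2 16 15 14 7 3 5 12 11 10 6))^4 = ((2 16 15 14 7 13 3 5 12 11 10 6))^4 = (2 7 12)(3 10 15)(5 6 14)(11 16 13)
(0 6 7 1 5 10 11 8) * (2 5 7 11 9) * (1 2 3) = (0 6 11 8)(1 7 2 5 10 9 3) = [6, 7, 5, 1, 4, 10, 11, 2, 0, 3, 9, 8]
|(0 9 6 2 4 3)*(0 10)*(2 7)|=8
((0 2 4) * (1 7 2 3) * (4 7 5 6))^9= (0 5)(1 4)(2 7)(3 6)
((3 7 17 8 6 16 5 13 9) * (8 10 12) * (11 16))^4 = ((3 7 17 10 12 8 6 11 16 5 13 9))^4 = (3 12 16)(5 7 8)(6 13 17)(9 10 11)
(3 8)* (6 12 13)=(3 8)(6 12 13)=[0, 1, 2, 8, 4, 5, 12, 7, 3, 9, 10, 11, 13, 6]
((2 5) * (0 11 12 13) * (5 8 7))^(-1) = ((0 11 12 13)(2 8 7 5))^(-1) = (0 13 12 11)(2 5 7 8)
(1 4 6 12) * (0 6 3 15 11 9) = (0 6 12 1 4 3 15 11 9) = [6, 4, 2, 15, 3, 5, 12, 7, 8, 0, 10, 9, 1, 13, 14, 11]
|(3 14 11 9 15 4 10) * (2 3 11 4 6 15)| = |(2 3 14 4 10 11 9)(6 15)| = 14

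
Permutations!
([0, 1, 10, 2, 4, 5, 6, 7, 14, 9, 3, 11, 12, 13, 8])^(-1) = (2 3 10)(8 14)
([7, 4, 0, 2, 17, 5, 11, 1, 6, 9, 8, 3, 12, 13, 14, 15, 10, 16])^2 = (0 1 17 10 6 3)(2 7 4 16 8 11)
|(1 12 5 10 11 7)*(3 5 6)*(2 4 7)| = 10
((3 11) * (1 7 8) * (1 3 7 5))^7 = (1 5)(3 8 7 11)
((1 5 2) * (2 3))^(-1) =((1 5 3 2))^(-1) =(1 2 3 5)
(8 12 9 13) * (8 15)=(8 12 9 13 15)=[0, 1, 2, 3, 4, 5, 6, 7, 12, 13, 10, 11, 9, 15, 14, 8]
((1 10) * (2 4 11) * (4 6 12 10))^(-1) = ((1 4 11 2 6 12 10))^(-1) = (1 10 12 6 2 11 4)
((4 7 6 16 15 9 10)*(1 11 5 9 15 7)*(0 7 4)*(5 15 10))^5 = (0 1 7 11 6 15 16 10 4)(5 9)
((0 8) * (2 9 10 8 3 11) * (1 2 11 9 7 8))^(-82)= (11)(0 7 1 9)(2 10 3 8)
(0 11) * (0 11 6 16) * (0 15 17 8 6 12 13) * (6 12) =(0 6 16 15 17 8 12 13) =[6, 1, 2, 3, 4, 5, 16, 7, 12, 9, 10, 11, 13, 0, 14, 17, 15, 8]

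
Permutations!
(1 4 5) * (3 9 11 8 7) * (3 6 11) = (1 4 5)(3 9)(6 11 8 7) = [0, 4, 2, 9, 5, 1, 11, 6, 7, 3, 10, 8]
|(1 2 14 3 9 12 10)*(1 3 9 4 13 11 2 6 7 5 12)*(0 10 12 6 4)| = 21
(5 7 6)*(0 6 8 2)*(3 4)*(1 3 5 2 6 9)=(0 9 1 3 4 5 7 8 6 2)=[9, 3, 0, 4, 5, 7, 2, 8, 6, 1]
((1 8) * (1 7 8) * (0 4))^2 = ((0 4)(7 8))^2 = (8)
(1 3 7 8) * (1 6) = (1 3 7 8 6) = [0, 3, 2, 7, 4, 5, 1, 8, 6]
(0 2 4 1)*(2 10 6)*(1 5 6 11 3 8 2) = (0 10 11 3 8 2 4 5 6 1) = [10, 0, 4, 8, 5, 6, 1, 7, 2, 9, 11, 3]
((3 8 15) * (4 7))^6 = ((3 8 15)(4 7))^6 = (15)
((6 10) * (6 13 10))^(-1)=(10 13)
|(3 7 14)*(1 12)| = |(1 12)(3 7 14)| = 6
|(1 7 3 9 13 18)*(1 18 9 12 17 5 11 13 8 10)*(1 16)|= 12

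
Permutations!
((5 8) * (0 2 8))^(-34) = (0 8)(2 5)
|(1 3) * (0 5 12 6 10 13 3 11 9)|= |(0 5 12 6 10 13 3 1 11 9)|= 10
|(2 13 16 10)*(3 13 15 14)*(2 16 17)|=|(2 15 14 3 13 17)(10 16)|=6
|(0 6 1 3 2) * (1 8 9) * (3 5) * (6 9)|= 6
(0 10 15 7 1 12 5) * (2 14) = (0 10 15 7 1 12 5)(2 14) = [10, 12, 14, 3, 4, 0, 6, 1, 8, 9, 15, 11, 5, 13, 2, 7]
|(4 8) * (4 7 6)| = 4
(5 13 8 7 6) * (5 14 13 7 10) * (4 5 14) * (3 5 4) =(3 5 7 6)(8 10 14 13) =[0, 1, 2, 5, 4, 7, 3, 6, 10, 9, 14, 11, 12, 8, 13]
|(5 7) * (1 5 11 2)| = 5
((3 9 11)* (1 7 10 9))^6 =((1 7 10 9 11 3))^6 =(11)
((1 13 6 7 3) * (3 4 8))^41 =((1 13 6 7 4 8 3))^41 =(1 3 8 4 7 6 13)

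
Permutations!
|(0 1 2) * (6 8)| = 6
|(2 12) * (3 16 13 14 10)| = 10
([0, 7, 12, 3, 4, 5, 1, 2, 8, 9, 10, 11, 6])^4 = (1 6 12 2 7)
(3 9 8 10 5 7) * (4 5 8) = (3 9 4 5 7)(8 10) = [0, 1, 2, 9, 5, 7, 6, 3, 10, 4, 8]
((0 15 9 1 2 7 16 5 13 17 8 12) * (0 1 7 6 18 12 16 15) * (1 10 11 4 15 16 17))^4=((1 2 6 18 12 10 11 4 15 9 7 16 5 13)(8 17))^4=(1 12 15 5 6 11 7)(2 10 9 13 18 4 16)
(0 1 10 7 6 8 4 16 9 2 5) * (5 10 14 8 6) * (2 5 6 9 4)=(0 1 14 8 2 10 7 6 9 5)(4 16)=[1, 14, 10, 3, 16, 0, 9, 6, 2, 5, 7, 11, 12, 13, 8, 15, 4]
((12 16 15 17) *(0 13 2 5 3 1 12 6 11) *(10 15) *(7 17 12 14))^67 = (0 13 2 5 3 1 14 7 17 6 11)(10 16 12 15)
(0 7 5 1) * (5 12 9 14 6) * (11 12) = (0 7 11 12 9 14 6 5 1) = [7, 0, 2, 3, 4, 1, 5, 11, 8, 14, 10, 12, 9, 13, 6]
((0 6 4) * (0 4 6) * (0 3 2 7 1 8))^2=((0 3 2 7 1 8))^2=(0 2 1)(3 7 8)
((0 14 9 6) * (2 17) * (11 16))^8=((0 14 9 6)(2 17)(11 16))^8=(17)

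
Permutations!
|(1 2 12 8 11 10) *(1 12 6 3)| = |(1 2 6 3)(8 11 10 12)| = 4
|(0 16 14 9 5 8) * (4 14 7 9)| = |(0 16 7 9 5 8)(4 14)| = 6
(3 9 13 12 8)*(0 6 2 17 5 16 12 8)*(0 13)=(0 6 2 17 5 16 12 13 8 3 9)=[6, 1, 17, 9, 4, 16, 2, 7, 3, 0, 10, 11, 13, 8, 14, 15, 12, 5]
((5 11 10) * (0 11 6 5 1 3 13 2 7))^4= ((0 11 10 1 3 13 2 7)(5 6))^4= (0 3)(1 7)(2 10)(11 13)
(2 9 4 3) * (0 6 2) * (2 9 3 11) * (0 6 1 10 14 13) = [1, 10, 3, 6, 11, 5, 9, 7, 8, 4, 14, 2, 12, 0, 13] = (0 1 10 14 13)(2 3 6 9 4 11)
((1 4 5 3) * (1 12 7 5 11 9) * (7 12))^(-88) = ((12)(1 4 11 9)(3 7 5))^(-88) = (12)(3 5 7)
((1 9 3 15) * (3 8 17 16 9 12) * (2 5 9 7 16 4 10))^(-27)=((1 12 3 15)(2 5 9 8 17 4 10)(7 16))^(-27)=(1 12 3 15)(2 5 9 8 17 4 10)(7 16)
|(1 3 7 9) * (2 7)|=|(1 3 2 7 9)|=5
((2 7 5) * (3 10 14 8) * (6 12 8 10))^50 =((2 7 5)(3 6 12 8)(10 14))^50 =(14)(2 5 7)(3 12)(6 8)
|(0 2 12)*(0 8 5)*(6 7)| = |(0 2 12 8 5)(6 7)| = 10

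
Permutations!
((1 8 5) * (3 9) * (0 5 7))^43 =((0 5 1 8 7)(3 9))^43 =(0 8 5 7 1)(3 9)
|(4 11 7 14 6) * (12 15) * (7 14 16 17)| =|(4 11 14 6)(7 16 17)(12 15)| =12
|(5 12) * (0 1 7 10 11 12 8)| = |(0 1 7 10 11 12 5 8)| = 8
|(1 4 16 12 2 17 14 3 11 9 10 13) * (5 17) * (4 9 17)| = 20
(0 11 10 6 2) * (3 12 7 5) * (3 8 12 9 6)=(0 11 10 3 9 6 2)(5 8 12 7)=[11, 1, 0, 9, 4, 8, 2, 5, 12, 6, 3, 10, 7]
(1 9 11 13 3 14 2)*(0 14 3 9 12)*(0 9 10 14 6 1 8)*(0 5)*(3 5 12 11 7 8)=(0 6 1 11 13 10 14 2 3 5)(7 8 12 9)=[6, 11, 3, 5, 4, 0, 1, 8, 12, 7, 14, 13, 9, 10, 2]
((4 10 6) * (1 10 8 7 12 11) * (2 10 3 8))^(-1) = (1 11 12 7 8 3)(2 4 6 10)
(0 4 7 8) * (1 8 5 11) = (0 4 7 5 11 1 8) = [4, 8, 2, 3, 7, 11, 6, 5, 0, 9, 10, 1]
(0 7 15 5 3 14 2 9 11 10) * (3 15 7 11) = (0 11 10)(2 9 3 14)(5 15) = [11, 1, 9, 14, 4, 15, 6, 7, 8, 3, 0, 10, 12, 13, 2, 5]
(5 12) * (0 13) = [13, 1, 2, 3, 4, 12, 6, 7, 8, 9, 10, 11, 5, 0] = (0 13)(5 12)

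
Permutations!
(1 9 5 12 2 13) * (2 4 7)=(1 9 5 12 4 7 2 13)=[0, 9, 13, 3, 7, 12, 6, 2, 8, 5, 10, 11, 4, 1]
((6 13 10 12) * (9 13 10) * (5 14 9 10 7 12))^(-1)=((5 14 9 13 10)(6 7 12))^(-1)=(5 10 13 9 14)(6 12 7)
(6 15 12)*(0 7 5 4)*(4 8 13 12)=(0 7 5 8 13 12 6 15 4)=[7, 1, 2, 3, 0, 8, 15, 5, 13, 9, 10, 11, 6, 12, 14, 4]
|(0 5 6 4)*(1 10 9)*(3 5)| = |(0 3 5 6 4)(1 10 9)| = 15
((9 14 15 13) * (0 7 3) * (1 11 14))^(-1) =(0 3 7)(1 9 13 15 14 11)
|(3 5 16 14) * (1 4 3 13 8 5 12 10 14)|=|(1 4 3 12 10 14 13 8 5 16)|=10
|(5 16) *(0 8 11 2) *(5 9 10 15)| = 20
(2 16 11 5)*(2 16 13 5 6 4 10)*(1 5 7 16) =[0, 5, 13, 3, 10, 1, 4, 16, 8, 9, 2, 6, 12, 7, 14, 15, 11] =(1 5)(2 13 7 16 11 6 4 10)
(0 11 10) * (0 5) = (0 11 10 5) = [11, 1, 2, 3, 4, 0, 6, 7, 8, 9, 5, 10]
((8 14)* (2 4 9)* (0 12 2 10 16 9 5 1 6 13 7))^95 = (0 1 12 6 2 13 4 7 5)(8 14)(9 16 10)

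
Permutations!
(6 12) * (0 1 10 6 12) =[1, 10, 2, 3, 4, 5, 0, 7, 8, 9, 6, 11, 12] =(12)(0 1 10 6)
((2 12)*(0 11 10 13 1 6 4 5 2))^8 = ((0 11 10 13 1 6 4 5 2 12))^8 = (0 2 4 1 10)(5 6 13 11 12)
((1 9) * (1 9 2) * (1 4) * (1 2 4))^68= ((9)(1 4 2))^68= (9)(1 2 4)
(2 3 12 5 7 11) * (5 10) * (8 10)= (2 3 12 8 10 5 7 11)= [0, 1, 3, 12, 4, 7, 6, 11, 10, 9, 5, 2, 8]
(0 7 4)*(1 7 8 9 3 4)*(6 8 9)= (0 9 3 4)(1 7)(6 8)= [9, 7, 2, 4, 0, 5, 8, 1, 6, 3]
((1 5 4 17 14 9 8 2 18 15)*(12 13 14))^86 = ((1 5 4 17 12 13 14 9 8 2 18 15))^86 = (1 4 12 14 8 18)(2 15 5 17 13 9)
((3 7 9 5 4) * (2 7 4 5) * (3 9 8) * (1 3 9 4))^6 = (2 8)(7 9)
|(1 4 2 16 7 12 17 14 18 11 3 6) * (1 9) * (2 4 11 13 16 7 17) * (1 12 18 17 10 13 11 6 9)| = |(1 6)(2 7 18 11 3 9 12)(10 13 16)(14 17)| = 42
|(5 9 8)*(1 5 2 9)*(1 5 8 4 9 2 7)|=6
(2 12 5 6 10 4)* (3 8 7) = [0, 1, 12, 8, 2, 6, 10, 3, 7, 9, 4, 11, 5] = (2 12 5 6 10 4)(3 8 7)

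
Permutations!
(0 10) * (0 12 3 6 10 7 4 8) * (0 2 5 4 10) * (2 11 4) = (0 7 10 12 3 6)(2 5)(4 8 11) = [7, 1, 5, 6, 8, 2, 0, 10, 11, 9, 12, 4, 3]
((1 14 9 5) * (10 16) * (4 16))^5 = (1 14 9 5)(4 10 16)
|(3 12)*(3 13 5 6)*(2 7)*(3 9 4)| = 14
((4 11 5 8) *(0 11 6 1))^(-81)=(0 8 1 5 6 11 4)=((0 11 5 8 4 6 1))^(-81)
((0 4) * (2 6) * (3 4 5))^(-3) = (0 5 3 4)(2 6)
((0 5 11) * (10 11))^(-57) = (0 11 10 5)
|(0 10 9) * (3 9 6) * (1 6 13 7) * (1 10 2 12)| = 21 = |(0 2 12 1 6 3 9)(7 10 13)|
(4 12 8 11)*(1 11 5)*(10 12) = (1 11 4 10 12 8 5) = [0, 11, 2, 3, 10, 1, 6, 7, 5, 9, 12, 4, 8]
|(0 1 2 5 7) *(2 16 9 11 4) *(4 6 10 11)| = |(0 1 16 9 4 2 5 7)(6 10 11)| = 24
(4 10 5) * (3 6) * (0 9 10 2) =(0 9 10 5 4 2)(3 6) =[9, 1, 0, 6, 2, 4, 3, 7, 8, 10, 5]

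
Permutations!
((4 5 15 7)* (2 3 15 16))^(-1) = (2 16 5 4 7 15 3)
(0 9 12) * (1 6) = [9, 6, 2, 3, 4, 5, 1, 7, 8, 12, 10, 11, 0] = (0 9 12)(1 6)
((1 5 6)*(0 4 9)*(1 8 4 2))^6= ((0 2 1 5 6 8 4 9))^6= (0 4 6 1)(2 9 8 5)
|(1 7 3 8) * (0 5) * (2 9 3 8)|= 6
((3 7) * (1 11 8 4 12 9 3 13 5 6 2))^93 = (1 5 3 4)(2 13 9 8)(6 7 12 11)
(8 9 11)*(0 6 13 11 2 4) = (0 6 13 11 8 9 2 4) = [6, 1, 4, 3, 0, 5, 13, 7, 9, 2, 10, 8, 12, 11]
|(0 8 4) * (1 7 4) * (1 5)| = 6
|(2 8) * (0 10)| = 2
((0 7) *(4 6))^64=(7)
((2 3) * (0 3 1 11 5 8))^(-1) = (0 8 5 11 1 2 3)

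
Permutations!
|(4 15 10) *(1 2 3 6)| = |(1 2 3 6)(4 15 10)| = 12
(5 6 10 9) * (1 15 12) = [0, 15, 2, 3, 4, 6, 10, 7, 8, 5, 9, 11, 1, 13, 14, 12] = (1 15 12)(5 6 10 9)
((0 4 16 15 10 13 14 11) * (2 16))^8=((0 4 2 16 15 10 13 14 11))^8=(0 11 14 13 10 15 16 2 4)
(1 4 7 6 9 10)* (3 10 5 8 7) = (1 4 3 10)(5 8 7 6 9) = [0, 4, 2, 10, 3, 8, 9, 6, 7, 5, 1]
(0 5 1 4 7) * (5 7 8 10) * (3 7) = [3, 4, 2, 7, 8, 1, 6, 0, 10, 9, 5] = (0 3 7)(1 4 8 10 5)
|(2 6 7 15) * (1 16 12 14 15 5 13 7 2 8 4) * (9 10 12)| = 18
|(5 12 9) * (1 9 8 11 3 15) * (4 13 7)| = |(1 9 5 12 8 11 3 15)(4 13 7)| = 24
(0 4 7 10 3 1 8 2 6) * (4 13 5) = (0 13 5 4 7 10 3 1 8 2 6) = [13, 8, 6, 1, 7, 4, 0, 10, 2, 9, 3, 11, 12, 5]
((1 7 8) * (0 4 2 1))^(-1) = (0 8 7 1 2 4)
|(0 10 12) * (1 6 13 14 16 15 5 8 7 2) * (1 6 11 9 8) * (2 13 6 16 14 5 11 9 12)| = |(0 10 2 16 15 11 12)(1 9 8 7 13 5)| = 42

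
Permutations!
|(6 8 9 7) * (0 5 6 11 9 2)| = |(0 5 6 8 2)(7 11 9)| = 15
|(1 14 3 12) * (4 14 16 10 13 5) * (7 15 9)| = |(1 16 10 13 5 4 14 3 12)(7 15 9)| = 9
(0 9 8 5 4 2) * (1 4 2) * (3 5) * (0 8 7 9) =[0, 4, 8, 5, 1, 2, 6, 9, 3, 7] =(1 4)(2 8 3 5)(7 9)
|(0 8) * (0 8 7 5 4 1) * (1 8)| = |(0 7 5 4 8 1)| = 6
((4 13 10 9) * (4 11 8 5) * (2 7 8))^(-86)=(2 4 11 5 9 8 10 7 13)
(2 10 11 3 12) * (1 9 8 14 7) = (1 9 8 14 7)(2 10 11 3 12) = [0, 9, 10, 12, 4, 5, 6, 1, 14, 8, 11, 3, 2, 13, 7]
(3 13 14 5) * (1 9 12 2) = (1 9 12 2)(3 13 14 5) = [0, 9, 1, 13, 4, 3, 6, 7, 8, 12, 10, 11, 2, 14, 5]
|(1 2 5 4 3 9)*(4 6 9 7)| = 15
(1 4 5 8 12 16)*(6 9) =[0, 4, 2, 3, 5, 8, 9, 7, 12, 6, 10, 11, 16, 13, 14, 15, 1] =(1 4 5 8 12 16)(6 9)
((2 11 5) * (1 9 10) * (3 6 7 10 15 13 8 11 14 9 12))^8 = ((1 12 3 6 7 10)(2 14 9 15 13 8 11 5))^8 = (15)(1 3 7)(6 10 12)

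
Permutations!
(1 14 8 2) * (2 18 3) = (1 14 8 18 3 2) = [0, 14, 1, 2, 4, 5, 6, 7, 18, 9, 10, 11, 12, 13, 8, 15, 16, 17, 3]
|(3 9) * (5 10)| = |(3 9)(5 10)| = 2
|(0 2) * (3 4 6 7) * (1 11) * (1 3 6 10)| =|(0 2)(1 11 3 4 10)(6 7)| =10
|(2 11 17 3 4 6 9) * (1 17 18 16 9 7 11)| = |(1 17 3 4 6 7 11 18 16 9 2)| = 11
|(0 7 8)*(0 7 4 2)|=6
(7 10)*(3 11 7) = (3 11 7 10) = [0, 1, 2, 11, 4, 5, 6, 10, 8, 9, 3, 7]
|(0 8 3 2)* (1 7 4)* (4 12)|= |(0 8 3 2)(1 7 12 4)|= 4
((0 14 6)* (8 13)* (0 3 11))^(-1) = (0 11 3 6 14)(8 13)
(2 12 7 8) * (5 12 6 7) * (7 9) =(2 6 9 7 8)(5 12) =[0, 1, 6, 3, 4, 12, 9, 8, 2, 7, 10, 11, 5]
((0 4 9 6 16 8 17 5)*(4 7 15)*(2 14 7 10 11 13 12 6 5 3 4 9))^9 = (0 3 10 4 11 2 13 14 12 7 6 15 16 9 8 5 17)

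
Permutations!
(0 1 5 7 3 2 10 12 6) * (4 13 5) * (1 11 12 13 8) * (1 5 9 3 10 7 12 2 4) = (0 11 2 7 10 13 9 3 4 8 5 12 6) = [11, 1, 7, 4, 8, 12, 0, 10, 5, 3, 13, 2, 6, 9]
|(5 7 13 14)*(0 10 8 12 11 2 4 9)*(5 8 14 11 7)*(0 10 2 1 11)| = |(0 2 4 9 10 14 8 12 7 13)(1 11)| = 10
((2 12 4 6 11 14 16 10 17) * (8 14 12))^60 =(17) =((2 8 14 16 10 17)(4 6 11 12))^60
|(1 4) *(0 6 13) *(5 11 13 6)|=|(0 5 11 13)(1 4)|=4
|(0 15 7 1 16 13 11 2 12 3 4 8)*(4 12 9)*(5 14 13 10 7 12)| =12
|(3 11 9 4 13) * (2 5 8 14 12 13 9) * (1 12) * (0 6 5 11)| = |(0 6 5 8 14 1 12 13 3)(2 11)(4 9)| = 18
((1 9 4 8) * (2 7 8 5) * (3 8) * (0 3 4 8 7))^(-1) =(0 2 5 4 7 3)(1 8 9)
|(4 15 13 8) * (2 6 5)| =|(2 6 5)(4 15 13 8)| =12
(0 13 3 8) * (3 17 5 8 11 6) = (0 13 17 5 8)(3 11 6) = [13, 1, 2, 11, 4, 8, 3, 7, 0, 9, 10, 6, 12, 17, 14, 15, 16, 5]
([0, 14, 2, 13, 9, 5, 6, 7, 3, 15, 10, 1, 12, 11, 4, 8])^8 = [0, 11, 2, 8, 14, 5, 6, 7, 15, 4, 10, 13, 12, 3, 1, 9]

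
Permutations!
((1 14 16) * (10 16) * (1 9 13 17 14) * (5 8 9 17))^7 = ((5 8 9 13)(10 16 17 14))^7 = (5 13 9 8)(10 14 17 16)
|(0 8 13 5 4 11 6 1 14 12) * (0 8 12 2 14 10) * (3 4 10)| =|(0 12 8 13 5 10)(1 3 4 11 6)(2 14)| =30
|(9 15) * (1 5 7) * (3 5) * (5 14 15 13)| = 8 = |(1 3 14 15 9 13 5 7)|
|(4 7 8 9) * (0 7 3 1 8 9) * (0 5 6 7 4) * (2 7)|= |(0 4 3 1 8 5 6 2 7 9)|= 10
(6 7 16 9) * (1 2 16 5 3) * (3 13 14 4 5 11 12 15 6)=(1 2 16 9 3)(4 5 13 14)(6 7 11 12 15)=[0, 2, 16, 1, 5, 13, 7, 11, 8, 3, 10, 12, 15, 14, 4, 6, 9]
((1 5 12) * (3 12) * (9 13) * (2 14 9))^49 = (1 5 3 12)(2 14 9 13)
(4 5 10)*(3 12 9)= (3 12 9)(4 5 10)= [0, 1, 2, 12, 5, 10, 6, 7, 8, 3, 4, 11, 9]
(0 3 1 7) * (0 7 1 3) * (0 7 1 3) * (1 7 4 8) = (0 4 8 1 3) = [4, 3, 2, 0, 8, 5, 6, 7, 1]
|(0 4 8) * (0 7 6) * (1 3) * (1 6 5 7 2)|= 14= |(0 4 8 2 1 3 6)(5 7)|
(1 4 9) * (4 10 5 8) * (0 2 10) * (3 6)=(0 2 10 5 8 4 9 1)(3 6)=[2, 0, 10, 6, 9, 8, 3, 7, 4, 1, 5]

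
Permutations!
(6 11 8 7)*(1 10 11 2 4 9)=(1 10 11 8 7 6 2 4 9)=[0, 10, 4, 3, 9, 5, 2, 6, 7, 1, 11, 8]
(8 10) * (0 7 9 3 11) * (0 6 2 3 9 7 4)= (0 4)(2 3 11 6)(8 10)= [4, 1, 3, 11, 0, 5, 2, 7, 10, 9, 8, 6]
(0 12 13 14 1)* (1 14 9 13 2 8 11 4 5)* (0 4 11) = (14)(0 12 2 8)(1 4 5)(9 13) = [12, 4, 8, 3, 5, 1, 6, 7, 0, 13, 10, 11, 2, 9, 14]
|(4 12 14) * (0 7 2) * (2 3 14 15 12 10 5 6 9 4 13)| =|(0 7 3 14 13 2)(4 10 5 6 9)(12 15)| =30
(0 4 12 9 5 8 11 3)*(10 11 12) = (0 4 10 11 3)(5 8 12 9) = [4, 1, 2, 0, 10, 8, 6, 7, 12, 5, 11, 3, 9]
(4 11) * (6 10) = (4 11)(6 10) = [0, 1, 2, 3, 11, 5, 10, 7, 8, 9, 6, 4]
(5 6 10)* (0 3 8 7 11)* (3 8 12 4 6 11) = (0 8 7 3 12 4 6 10 5 11) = [8, 1, 2, 12, 6, 11, 10, 3, 7, 9, 5, 0, 4]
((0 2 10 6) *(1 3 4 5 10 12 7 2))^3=(12)(0 4 6 3 10 1 5)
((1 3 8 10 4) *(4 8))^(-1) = (1 4 3)(8 10)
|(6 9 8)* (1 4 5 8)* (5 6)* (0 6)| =10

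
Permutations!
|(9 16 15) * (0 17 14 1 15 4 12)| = |(0 17 14 1 15 9 16 4 12)| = 9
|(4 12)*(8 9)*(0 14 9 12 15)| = 7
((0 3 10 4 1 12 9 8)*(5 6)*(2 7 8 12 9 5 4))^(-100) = (0 10 7)(1 12 6)(2 8 3)(4 9 5)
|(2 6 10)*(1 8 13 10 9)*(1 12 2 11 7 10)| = 12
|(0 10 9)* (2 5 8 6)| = |(0 10 9)(2 5 8 6)| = 12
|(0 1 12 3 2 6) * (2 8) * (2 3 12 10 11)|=|(12)(0 1 10 11 2 6)(3 8)|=6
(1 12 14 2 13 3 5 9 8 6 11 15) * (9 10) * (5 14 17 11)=(1 12 17 11 15)(2 13 3 14)(5 10 9 8 6)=[0, 12, 13, 14, 4, 10, 5, 7, 6, 8, 9, 15, 17, 3, 2, 1, 16, 11]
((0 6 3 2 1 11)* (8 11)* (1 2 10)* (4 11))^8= ((0 6 3 10 1 8 4 11))^8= (11)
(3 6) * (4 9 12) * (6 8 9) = (3 8 9 12 4 6) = [0, 1, 2, 8, 6, 5, 3, 7, 9, 12, 10, 11, 4]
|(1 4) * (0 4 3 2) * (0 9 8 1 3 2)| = |(0 4 3)(1 2 9 8)| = 12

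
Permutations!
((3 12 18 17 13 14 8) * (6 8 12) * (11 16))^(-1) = (3 8 6)(11 16)(12 14 13 17 18)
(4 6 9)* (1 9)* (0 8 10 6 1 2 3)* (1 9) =(0 8 10 6 2 3)(4 9) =[8, 1, 3, 0, 9, 5, 2, 7, 10, 4, 6]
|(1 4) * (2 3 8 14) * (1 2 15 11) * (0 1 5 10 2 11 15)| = |(15)(0 1 4 11 5 10 2 3 8 14)| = 10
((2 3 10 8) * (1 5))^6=(2 10)(3 8)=((1 5)(2 3 10 8))^6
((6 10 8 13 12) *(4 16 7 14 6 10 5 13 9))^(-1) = (4 9 8 10 12 13 5 6 14 7 16)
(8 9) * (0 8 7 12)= (0 8 9 7 12)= [8, 1, 2, 3, 4, 5, 6, 12, 9, 7, 10, 11, 0]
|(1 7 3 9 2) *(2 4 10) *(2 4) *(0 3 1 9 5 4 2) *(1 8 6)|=|(0 3 5 4 10 2 9)(1 7 8 6)|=28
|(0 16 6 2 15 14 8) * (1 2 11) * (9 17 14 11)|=|(0 16 6 9 17 14 8)(1 2 15 11)|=28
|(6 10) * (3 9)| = |(3 9)(6 10)| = 2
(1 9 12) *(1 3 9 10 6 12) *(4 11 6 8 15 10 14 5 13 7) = (1 14 5 13 7 4 11 6 12 3 9)(8 15 10) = [0, 14, 2, 9, 11, 13, 12, 4, 15, 1, 8, 6, 3, 7, 5, 10]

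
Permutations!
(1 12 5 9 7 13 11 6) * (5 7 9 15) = [0, 12, 2, 3, 4, 15, 1, 13, 8, 9, 10, 6, 7, 11, 14, 5] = (1 12 7 13 11 6)(5 15)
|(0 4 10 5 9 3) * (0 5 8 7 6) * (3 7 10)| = 14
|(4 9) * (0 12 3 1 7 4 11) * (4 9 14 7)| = |(0 12 3 1 4 14 7 9 11)| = 9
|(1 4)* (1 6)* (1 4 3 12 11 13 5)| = |(1 3 12 11 13 5)(4 6)| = 6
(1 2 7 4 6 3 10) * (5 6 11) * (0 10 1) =(0 10)(1 2 7 4 11 5 6 3) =[10, 2, 7, 1, 11, 6, 3, 4, 8, 9, 0, 5]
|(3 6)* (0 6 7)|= 4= |(0 6 3 7)|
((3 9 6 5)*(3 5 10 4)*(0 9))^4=(0 4 6)(3 10 9)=((0 9 6 10 4 3))^4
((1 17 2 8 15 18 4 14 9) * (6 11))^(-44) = (1 17 2 8 15 18 4 14 9)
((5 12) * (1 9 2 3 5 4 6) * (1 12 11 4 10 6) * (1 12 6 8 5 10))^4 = (1 10 4 2 5)(3 11 9 8 12)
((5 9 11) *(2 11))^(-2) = (2 5)(9 11)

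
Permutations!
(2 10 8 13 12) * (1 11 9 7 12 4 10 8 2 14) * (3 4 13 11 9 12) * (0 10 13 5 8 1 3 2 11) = [10, 9, 1, 4, 13, 8, 6, 2, 0, 7, 11, 12, 14, 5, 3] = (0 10 11 12 14 3 4 13 5 8)(1 9 7 2)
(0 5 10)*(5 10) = (0 10) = [10, 1, 2, 3, 4, 5, 6, 7, 8, 9, 0]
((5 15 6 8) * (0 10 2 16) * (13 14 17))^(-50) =((0 10 2 16)(5 15 6 8)(13 14 17))^(-50) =(0 2)(5 6)(8 15)(10 16)(13 14 17)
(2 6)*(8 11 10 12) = (2 6)(8 11 10 12) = [0, 1, 6, 3, 4, 5, 2, 7, 11, 9, 12, 10, 8]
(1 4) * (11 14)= (1 4)(11 14)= [0, 4, 2, 3, 1, 5, 6, 7, 8, 9, 10, 14, 12, 13, 11]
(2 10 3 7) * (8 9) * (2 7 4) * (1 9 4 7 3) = (1 9 8 4 2 10)(3 7) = [0, 9, 10, 7, 2, 5, 6, 3, 4, 8, 1]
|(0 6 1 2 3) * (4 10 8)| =15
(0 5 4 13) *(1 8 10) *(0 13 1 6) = (13)(0 5 4 1 8 10 6) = [5, 8, 2, 3, 1, 4, 0, 7, 10, 9, 6, 11, 12, 13]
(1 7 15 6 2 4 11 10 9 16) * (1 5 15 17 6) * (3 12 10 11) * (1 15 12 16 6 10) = (1 7 17 10 9 6 2 4 3 16 5 12) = [0, 7, 4, 16, 3, 12, 2, 17, 8, 6, 9, 11, 1, 13, 14, 15, 5, 10]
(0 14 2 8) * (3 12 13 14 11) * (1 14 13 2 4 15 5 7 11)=[1, 14, 8, 12, 15, 7, 6, 11, 0, 9, 10, 3, 2, 13, 4, 5]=(0 1 14 4 15 5 7 11 3 12 2 8)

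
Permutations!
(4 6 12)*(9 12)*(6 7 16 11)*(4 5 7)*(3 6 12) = (3 6 9)(5 7 16 11 12) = [0, 1, 2, 6, 4, 7, 9, 16, 8, 3, 10, 12, 5, 13, 14, 15, 11]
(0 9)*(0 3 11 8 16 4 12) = [9, 1, 2, 11, 12, 5, 6, 7, 16, 3, 10, 8, 0, 13, 14, 15, 4] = (0 9 3 11 8 16 4 12)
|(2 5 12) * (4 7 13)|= |(2 5 12)(4 7 13)|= 3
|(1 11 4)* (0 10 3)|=3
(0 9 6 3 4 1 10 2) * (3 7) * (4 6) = (0 9 4 1 10 2)(3 6 7) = [9, 10, 0, 6, 1, 5, 7, 3, 8, 4, 2]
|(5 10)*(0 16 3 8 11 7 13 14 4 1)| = 10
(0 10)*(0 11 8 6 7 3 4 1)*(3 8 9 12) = (0 10 11 9 12 3 4 1)(6 7 8) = [10, 0, 2, 4, 1, 5, 7, 8, 6, 12, 11, 9, 3]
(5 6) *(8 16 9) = [0, 1, 2, 3, 4, 6, 5, 7, 16, 8, 10, 11, 12, 13, 14, 15, 9] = (5 6)(8 16 9)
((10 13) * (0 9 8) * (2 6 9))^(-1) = ((0 2 6 9 8)(10 13))^(-1) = (0 8 9 6 2)(10 13)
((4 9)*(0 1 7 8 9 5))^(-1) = ((0 1 7 8 9 4 5))^(-1) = (0 5 4 9 8 7 1)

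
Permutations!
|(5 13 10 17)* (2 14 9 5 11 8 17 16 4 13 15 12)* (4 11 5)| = |(2 14 9 4 13 10 16 11 8 17 5 15 12)| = 13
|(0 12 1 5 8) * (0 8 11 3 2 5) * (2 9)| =15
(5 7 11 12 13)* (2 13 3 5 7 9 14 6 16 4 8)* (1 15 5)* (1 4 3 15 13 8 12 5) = (1 13 7 11 5 9 14 6 16 3 4 12 15)(2 8) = [0, 13, 8, 4, 12, 9, 16, 11, 2, 14, 10, 5, 15, 7, 6, 1, 3]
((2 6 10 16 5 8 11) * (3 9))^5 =(2 8 16 6 11 5 10)(3 9)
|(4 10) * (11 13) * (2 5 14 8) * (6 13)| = |(2 5 14 8)(4 10)(6 13 11)| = 12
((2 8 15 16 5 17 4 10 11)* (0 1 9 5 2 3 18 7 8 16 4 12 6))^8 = (18)(0 1 9 5 17 12 6) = ((0 1 9 5 17 12 6)(2 16)(3 18 7 8 15 4 10 11))^8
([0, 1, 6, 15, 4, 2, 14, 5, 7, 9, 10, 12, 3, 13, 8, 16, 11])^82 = (2 7 14)(3 16 12 15 11)(5 8 6)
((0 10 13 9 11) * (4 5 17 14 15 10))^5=(0 15)(4 10)(5 13)(9 17)(11 14)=((0 4 5 17 14 15 10 13 9 11))^5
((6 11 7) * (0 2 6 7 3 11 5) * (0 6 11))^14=((0 2 11 3)(5 6))^14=(0 11)(2 3)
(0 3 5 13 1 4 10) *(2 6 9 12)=(0 3 5 13 1 4 10)(2 6 9 12)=[3, 4, 6, 5, 10, 13, 9, 7, 8, 12, 0, 11, 2, 1]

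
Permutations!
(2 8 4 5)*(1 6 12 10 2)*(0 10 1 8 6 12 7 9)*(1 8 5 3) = [10, 12, 6, 1, 3, 5, 7, 9, 4, 0, 2, 11, 8] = (0 10 2 6 7 9)(1 12 8 4 3)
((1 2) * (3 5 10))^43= ((1 2)(3 5 10))^43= (1 2)(3 5 10)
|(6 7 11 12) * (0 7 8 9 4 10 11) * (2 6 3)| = 18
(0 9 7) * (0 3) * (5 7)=(0 9 5 7 3)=[9, 1, 2, 0, 4, 7, 6, 3, 8, 5]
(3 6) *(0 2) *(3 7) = (0 2)(3 6 7) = [2, 1, 0, 6, 4, 5, 7, 3]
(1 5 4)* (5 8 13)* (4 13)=(1 8 4)(5 13)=[0, 8, 2, 3, 1, 13, 6, 7, 4, 9, 10, 11, 12, 5]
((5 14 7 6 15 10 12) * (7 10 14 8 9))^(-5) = ((5 8 9 7 6 15 14 10 12))^(-5) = (5 6 12 7 10 9 14 8 15)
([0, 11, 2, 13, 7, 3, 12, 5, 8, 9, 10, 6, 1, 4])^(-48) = (3 4 5 13 7)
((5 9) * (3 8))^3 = (3 8)(5 9)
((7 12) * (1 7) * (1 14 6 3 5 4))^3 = (1 14 5 7 6 4 12 3)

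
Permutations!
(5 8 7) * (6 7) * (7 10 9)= (5 8 6 10 9 7)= [0, 1, 2, 3, 4, 8, 10, 5, 6, 7, 9]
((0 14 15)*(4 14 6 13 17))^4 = ((0 6 13 17 4 14 15))^4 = (0 4 6 14 13 15 17)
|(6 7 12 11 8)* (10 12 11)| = 4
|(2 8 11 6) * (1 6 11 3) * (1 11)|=|(1 6 2 8 3 11)|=6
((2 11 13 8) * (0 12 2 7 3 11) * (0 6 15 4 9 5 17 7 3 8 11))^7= ((0 12 2 6 15 4 9 5 17 7 8 3)(11 13))^7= (0 5 2 7 15 3 9 12 17 6 8 4)(11 13)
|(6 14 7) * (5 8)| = |(5 8)(6 14 7)| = 6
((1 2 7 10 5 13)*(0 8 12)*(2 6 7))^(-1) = ((0 8 12)(1 6 7 10 5 13))^(-1) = (0 12 8)(1 13 5 10 7 6)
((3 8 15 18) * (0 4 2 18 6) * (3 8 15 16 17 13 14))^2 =(0 2 8 17 14 15)(3 6 4 18 16 13)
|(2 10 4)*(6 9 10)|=|(2 6 9 10 4)|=5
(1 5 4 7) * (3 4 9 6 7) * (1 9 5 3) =(1 3 4)(6 7 9) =[0, 3, 2, 4, 1, 5, 7, 9, 8, 6]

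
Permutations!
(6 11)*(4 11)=(4 11 6)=[0, 1, 2, 3, 11, 5, 4, 7, 8, 9, 10, 6]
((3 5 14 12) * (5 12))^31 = (3 12)(5 14)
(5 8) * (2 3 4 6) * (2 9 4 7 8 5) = [0, 1, 3, 7, 6, 5, 9, 8, 2, 4] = (2 3 7 8)(4 6 9)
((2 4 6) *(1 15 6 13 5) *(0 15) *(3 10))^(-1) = (0 1 5 13 4 2 6 15)(3 10)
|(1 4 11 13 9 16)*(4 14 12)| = |(1 14 12 4 11 13 9 16)| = 8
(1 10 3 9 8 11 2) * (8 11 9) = (1 10 3 8 9 11 2) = [0, 10, 1, 8, 4, 5, 6, 7, 9, 11, 3, 2]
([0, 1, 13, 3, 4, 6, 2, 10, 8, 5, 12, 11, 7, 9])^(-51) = (2 6 5 9 13)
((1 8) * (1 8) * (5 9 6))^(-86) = (5 9 6)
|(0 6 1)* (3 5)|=|(0 6 1)(3 5)|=6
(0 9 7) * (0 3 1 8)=(0 9 7 3 1 8)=[9, 8, 2, 1, 4, 5, 6, 3, 0, 7]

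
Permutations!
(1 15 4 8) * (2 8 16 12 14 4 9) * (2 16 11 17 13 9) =(1 15 2 8)(4 11 17 13 9 16 12 14) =[0, 15, 8, 3, 11, 5, 6, 7, 1, 16, 10, 17, 14, 9, 4, 2, 12, 13]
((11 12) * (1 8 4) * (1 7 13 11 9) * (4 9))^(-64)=((1 8 9)(4 7 13 11 12))^(-64)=(1 9 8)(4 7 13 11 12)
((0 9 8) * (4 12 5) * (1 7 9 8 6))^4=((0 8)(1 7 9 6)(4 12 5))^4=(4 12 5)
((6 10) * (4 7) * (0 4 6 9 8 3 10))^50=(0 7)(3 9)(4 6)(8 10)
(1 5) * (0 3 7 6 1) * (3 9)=[9, 5, 2, 7, 4, 0, 1, 6, 8, 3]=(0 9 3 7 6 1 5)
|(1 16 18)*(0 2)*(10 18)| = 4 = |(0 2)(1 16 10 18)|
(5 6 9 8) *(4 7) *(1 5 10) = [0, 5, 2, 3, 7, 6, 9, 4, 10, 8, 1] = (1 5 6 9 8 10)(4 7)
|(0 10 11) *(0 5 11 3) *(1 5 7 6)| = 15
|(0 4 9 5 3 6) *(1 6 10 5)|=15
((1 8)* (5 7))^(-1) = ((1 8)(5 7))^(-1) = (1 8)(5 7)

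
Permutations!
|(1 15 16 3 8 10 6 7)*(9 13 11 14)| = |(1 15 16 3 8 10 6 7)(9 13 11 14)| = 8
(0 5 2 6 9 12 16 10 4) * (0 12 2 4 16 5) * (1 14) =(1 14)(2 6 9)(4 12 5)(10 16) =[0, 14, 6, 3, 12, 4, 9, 7, 8, 2, 16, 11, 5, 13, 1, 15, 10]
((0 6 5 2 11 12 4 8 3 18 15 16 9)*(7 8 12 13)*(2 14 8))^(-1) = ((0 6 5 14 8 3 18 15 16 9)(2 11 13 7)(4 12))^(-1) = (0 9 16 15 18 3 8 14 5 6)(2 7 13 11)(4 12)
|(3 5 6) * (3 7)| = 4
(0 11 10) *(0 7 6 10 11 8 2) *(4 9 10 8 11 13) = [11, 1, 0, 3, 9, 5, 8, 6, 2, 10, 7, 13, 12, 4] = (0 11 13 4 9 10 7 6 8 2)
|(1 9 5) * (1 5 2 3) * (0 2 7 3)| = |(0 2)(1 9 7 3)| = 4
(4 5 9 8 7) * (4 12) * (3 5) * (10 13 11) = [0, 1, 2, 5, 3, 9, 6, 12, 7, 8, 13, 10, 4, 11] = (3 5 9 8 7 12 4)(10 13 11)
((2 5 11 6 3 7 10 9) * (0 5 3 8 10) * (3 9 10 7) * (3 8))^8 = ((0 5 11 6 3 8 7)(2 9))^8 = (0 5 11 6 3 8 7)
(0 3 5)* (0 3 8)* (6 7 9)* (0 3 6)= (0 8 3 5 6 7 9)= [8, 1, 2, 5, 4, 6, 7, 9, 3, 0]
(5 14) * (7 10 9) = (5 14)(7 10 9) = [0, 1, 2, 3, 4, 14, 6, 10, 8, 7, 9, 11, 12, 13, 5]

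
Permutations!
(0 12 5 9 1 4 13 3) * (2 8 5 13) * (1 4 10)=[12, 10, 8, 0, 2, 9, 6, 7, 5, 4, 1, 11, 13, 3]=(0 12 13 3)(1 10)(2 8 5 9 4)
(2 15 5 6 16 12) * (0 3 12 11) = (0 3 12 2 15 5 6 16 11) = [3, 1, 15, 12, 4, 6, 16, 7, 8, 9, 10, 0, 2, 13, 14, 5, 11]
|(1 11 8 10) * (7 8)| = 5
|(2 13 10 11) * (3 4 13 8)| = 7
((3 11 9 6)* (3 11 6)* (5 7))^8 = (11)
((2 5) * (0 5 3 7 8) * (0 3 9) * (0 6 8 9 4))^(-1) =((0 5 2 4)(3 7 9 6 8))^(-1) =(0 4 2 5)(3 8 6 9 7)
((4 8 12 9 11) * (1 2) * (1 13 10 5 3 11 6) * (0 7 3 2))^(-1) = (0 1 6 9 12 8 4 11 3 7)(2 5 10 13)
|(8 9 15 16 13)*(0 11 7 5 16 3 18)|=11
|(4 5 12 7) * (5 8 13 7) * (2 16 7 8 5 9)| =|(2 16 7 4 5 12 9)(8 13)| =14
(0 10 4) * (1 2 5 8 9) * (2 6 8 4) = (0 10 2 5 4)(1 6 8 9) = [10, 6, 5, 3, 0, 4, 8, 7, 9, 1, 2]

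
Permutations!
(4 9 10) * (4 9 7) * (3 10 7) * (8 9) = [0, 1, 2, 10, 3, 5, 6, 4, 9, 7, 8] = (3 10 8 9 7 4)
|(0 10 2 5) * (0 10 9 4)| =|(0 9 4)(2 5 10)| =3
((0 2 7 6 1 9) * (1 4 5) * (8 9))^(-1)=(0 9 8 1 5 4 6 7 2)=((0 2 7 6 4 5 1 8 9))^(-1)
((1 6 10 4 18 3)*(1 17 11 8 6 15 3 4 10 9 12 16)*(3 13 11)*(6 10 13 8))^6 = ((1 15 8 10 13 11 6 9 12 16)(3 17)(4 18))^6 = (18)(1 6 8 12 13)(9 10 16 11 15)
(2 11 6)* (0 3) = [3, 1, 11, 0, 4, 5, 2, 7, 8, 9, 10, 6] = (0 3)(2 11 6)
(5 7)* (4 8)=(4 8)(5 7)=[0, 1, 2, 3, 8, 7, 6, 5, 4]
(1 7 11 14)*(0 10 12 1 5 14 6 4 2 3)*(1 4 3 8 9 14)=(0 10 12 4 2 8 9 14 5 1 7 11 6 3)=[10, 7, 8, 0, 2, 1, 3, 11, 9, 14, 12, 6, 4, 13, 5]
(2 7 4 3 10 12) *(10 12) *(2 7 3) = (2 3 12 7 4) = [0, 1, 3, 12, 2, 5, 6, 4, 8, 9, 10, 11, 7]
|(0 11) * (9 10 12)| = 6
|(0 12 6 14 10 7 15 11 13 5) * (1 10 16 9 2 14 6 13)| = |(0 12 13 5)(1 10 7 15 11)(2 14 16 9)| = 20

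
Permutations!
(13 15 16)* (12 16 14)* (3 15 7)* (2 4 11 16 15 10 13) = (2 4 11 16)(3 10 13 7)(12 15 14) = [0, 1, 4, 10, 11, 5, 6, 3, 8, 9, 13, 16, 15, 7, 12, 14, 2]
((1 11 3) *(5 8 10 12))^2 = ((1 11 3)(5 8 10 12))^2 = (1 3 11)(5 10)(8 12)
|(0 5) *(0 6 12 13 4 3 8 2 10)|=10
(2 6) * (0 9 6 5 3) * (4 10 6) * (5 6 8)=[9, 1, 6, 0, 10, 3, 2, 7, 5, 4, 8]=(0 9 4 10 8 5 3)(2 6)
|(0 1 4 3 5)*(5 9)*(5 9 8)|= 6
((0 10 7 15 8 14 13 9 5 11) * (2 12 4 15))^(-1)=(0 11 5 9 13 14 8 15 4 12 2 7 10)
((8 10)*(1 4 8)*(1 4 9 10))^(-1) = (1 8 4 10 9)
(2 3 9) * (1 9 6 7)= (1 9 2 3 6 7)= [0, 9, 3, 6, 4, 5, 7, 1, 8, 2]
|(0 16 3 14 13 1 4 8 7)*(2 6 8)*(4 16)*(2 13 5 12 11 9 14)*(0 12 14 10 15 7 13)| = 42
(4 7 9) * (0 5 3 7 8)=(0 5 3 7 9 4 8)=[5, 1, 2, 7, 8, 3, 6, 9, 0, 4]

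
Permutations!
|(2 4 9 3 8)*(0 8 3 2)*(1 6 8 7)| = |(0 7 1 6 8)(2 4 9)| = 15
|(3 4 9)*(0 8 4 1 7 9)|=12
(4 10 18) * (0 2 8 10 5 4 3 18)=(0 2 8 10)(3 18)(4 5)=[2, 1, 8, 18, 5, 4, 6, 7, 10, 9, 0, 11, 12, 13, 14, 15, 16, 17, 3]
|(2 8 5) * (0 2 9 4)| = 6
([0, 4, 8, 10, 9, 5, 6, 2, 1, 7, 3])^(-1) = (1 8 2 7 9 4)(3 10)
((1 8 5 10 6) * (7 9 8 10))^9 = ((1 10 6)(5 7 9 8))^9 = (10)(5 7 9 8)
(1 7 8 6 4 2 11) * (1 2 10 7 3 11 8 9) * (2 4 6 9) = (1 3 11 4 10 7 2 8 9) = [0, 3, 8, 11, 10, 5, 6, 2, 9, 1, 7, 4]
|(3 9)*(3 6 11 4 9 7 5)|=12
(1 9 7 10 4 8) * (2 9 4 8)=[0, 4, 9, 3, 2, 5, 6, 10, 1, 7, 8]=(1 4 2 9 7 10 8)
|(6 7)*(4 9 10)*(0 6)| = |(0 6 7)(4 9 10)| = 3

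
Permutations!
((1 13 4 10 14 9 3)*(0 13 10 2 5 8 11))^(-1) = ((0 13 4 2 5 8 11)(1 10 14 9 3))^(-1) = (0 11 8 5 2 4 13)(1 3 9 14 10)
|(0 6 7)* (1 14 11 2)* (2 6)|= |(0 2 1 14 11 6 7)|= 7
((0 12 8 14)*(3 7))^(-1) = (0 14 8 12)(3 7) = ((0 12 8 14)(3 7))^(-1)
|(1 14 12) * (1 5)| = |(1 14 12 5)| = 4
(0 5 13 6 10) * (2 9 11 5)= (0 2 9 11 5 13 6 10)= [2, 1, 9, 3, 4, 13, 10, 7, 8, 11, 0, 5, 12, 6]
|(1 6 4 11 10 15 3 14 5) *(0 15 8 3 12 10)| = 12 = |(0 15 12 10 8 3 14 5 1 6 4 11)|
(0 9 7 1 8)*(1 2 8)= [9, 1, 8, 3, 4, 5, 6, 2, 0, 7]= (0 9 7 2 8)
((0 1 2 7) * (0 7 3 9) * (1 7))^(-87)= (0 2)(1 9)(3 7)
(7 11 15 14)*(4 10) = [0, 1, 2, 3, 10, 5, 6, 11, 8, 9, 4, 15, 12, 13, 7, 14] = (4 10)(7 11 15 14)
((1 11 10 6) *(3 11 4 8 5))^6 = ((1 4 8 5 3 11 10 6))^6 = (1 10 3 8)(4 6 11 5)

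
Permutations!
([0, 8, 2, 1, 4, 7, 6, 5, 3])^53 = (1 3 8)(5 7)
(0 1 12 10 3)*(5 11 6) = [1, 12, 2, 0, 4, 11, 5, 7, 8, 9, 3, 6, 10] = (0 1 12 10 3)(5 11 6)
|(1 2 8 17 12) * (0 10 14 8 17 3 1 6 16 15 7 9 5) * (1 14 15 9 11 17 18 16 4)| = |(0 10 15 7 11 17 12 6 4 1 2 18 16 9 5)(3 14 8)| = 15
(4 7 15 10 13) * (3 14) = (3 14)(4 7 15 10 13) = [0, 1, 2, 14, 7, 5, 6, 15, 8, 9, 13, 11, 12, 4, 3, 10]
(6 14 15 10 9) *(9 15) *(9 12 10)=[0, 1, 2, 3, 4, 5, 14, 7, 8, 6, 15, 11, 10, 13, 12, 9]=(6 14 12 10 15 9)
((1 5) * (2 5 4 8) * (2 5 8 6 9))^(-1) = (1 5 8 2 9 6 4)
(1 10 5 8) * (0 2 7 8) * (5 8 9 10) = (0 2 7 9 10 8 1 5) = [2, 5, 7, 3, 4, 0, 6, 9, 1, 10, 8]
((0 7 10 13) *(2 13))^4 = (0 13 2 10 7)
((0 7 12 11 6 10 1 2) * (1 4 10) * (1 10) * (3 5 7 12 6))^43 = (0 2 1 4 10 6 7 5 3 11 12)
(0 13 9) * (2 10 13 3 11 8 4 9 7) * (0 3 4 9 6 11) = [4, 1, 10, 0, 6, 5, 11, 2, 9, 3, 13, 8, 12, 7] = (0 4 6 11 8 9 3)(2 10 13 7)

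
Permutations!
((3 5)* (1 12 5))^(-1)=(1 3 5 12)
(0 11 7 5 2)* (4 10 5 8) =(0 11 7 8 4 10 5 2) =[11, 1, 0, 3, 10, 2, 6, 8, 4, 9, 5, 7]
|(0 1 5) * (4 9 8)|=3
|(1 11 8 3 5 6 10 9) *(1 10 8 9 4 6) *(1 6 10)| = |(1 11 9)(3 5 6 8)(4 10)| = 12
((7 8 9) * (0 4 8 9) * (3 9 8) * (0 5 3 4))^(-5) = (9)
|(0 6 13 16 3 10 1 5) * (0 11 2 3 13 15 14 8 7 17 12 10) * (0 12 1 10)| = 26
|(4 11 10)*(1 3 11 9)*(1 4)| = |(1 3 11 10)(4 9)| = 4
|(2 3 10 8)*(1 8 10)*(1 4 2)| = 6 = |(10)(1 8)(2 3 4)|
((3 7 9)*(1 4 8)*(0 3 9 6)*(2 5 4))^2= ((9)(0 3 7 6)(1 2 5 4 8))^2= (9)(0 7)(1 5 8 2 4)(3 6)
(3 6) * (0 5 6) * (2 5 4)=(0 4 2 5 6 3)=[4, 1, 5, 0, 2, 6, 3]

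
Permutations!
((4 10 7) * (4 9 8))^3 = ((4 10 7 9 8))^3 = (4 9 10 8 7)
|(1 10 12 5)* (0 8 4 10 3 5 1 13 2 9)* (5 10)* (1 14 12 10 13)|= |(0 8 4 5 1 3 13 2 9)(12 14)|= 18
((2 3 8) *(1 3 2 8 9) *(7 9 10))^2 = (1 10 9 3 7)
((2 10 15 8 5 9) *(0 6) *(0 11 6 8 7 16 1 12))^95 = ((0 8 5 9 2 10 15 7 16 1 12)(6 11))^95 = (0 7 9 12 15 5 1 10 8 16 2)(6 11)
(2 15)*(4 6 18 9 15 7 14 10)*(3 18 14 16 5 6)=(2 7 16 5 6 14 10 4 3 18 9 15)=[0, 1, 7, 18, 3, 6, 14, 16, 8, 15, 4, 11, 12, 13, 10, 2, 5, 17, 9]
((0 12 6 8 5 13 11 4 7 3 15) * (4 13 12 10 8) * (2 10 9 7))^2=((0 9 7 3 15)(2 10 8 5 12 6 4)(11 13))^2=(0 7 15 9 3)(2 8 12 4 10 5 6)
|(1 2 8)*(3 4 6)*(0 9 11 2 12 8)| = 12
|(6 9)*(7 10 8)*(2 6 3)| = 12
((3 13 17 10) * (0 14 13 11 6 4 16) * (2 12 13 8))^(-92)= ((0 14 8 2 12 13 17 10 3 11 6 4 16))^(-92)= (0 16 4 6 11 3 10 17 13 12 2 8 14)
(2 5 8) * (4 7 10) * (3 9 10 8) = (2 5 3 9 10 4 7 8) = [0, 1, 5, 9, 7, 3, 6, 8, 2, 10, 4]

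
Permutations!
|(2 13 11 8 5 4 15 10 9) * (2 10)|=14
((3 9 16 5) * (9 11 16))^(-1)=(3 5 16 11)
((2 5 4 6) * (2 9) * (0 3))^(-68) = (2 4 9 5 6)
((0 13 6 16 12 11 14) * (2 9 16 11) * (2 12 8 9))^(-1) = ((0 13 6 11 14)(8 9 16))^(-1) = (0 14 11 6 13)(8 16 9)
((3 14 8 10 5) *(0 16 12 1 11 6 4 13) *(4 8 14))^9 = (0 3 8 1)(4 10 11 16)(5 6 12 13)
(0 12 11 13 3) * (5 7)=(0 12 11 13 3)(5 7)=[12, 1, 2, 0, 4, 7, 6, 5, 8, 9, 10, 13, 11, 3]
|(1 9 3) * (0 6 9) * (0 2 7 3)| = 12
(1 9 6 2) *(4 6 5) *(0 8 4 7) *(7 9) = (0 8 4 6 2 1 7)(5 9) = [8, 7, 1, 3, 6, 9, 2, 0, 4, 5]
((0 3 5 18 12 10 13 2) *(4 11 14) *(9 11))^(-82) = (0 13 12 5)(2 10 18 3)(4 11)(9 14)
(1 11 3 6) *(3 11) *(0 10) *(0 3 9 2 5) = (11)(0 10 3 6 1 9 2 5) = [10, 9, 5, 6, 4, 0, 1, 7, 8, 2, 3, 11]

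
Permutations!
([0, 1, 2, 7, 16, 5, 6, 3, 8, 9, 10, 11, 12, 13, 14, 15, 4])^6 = [0, 1, 2, 3, 4, 5, 6, 7, 8, 9, 10, 11, 12, 13, 14, 15, 16]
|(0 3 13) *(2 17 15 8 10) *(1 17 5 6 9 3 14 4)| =|(0 14 4 1 17 15 8 10 2 5 6 9 3 13)| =14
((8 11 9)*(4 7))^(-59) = (4 7)(8 11 9)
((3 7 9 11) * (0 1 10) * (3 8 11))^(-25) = ((0 1 10)(3 7 9)(8 11))^(-25) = (0 10 1)(3 9 7)(8 11)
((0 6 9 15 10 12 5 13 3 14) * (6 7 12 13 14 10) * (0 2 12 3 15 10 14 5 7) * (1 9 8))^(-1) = ((1 9 10 13 15 6 8)(2 12 7 3 14))^(-1) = (1 8 6 15 13 10 9)(2 14 3 7 12)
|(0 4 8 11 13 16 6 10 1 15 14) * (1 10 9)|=|(0 4 8 11 13 16 6 9 1 15 14)|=11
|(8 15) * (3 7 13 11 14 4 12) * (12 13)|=|(3 7 12)(4 13 11 14)(8 15)|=12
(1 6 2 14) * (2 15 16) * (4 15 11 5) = (1 6 11 5 4 15 16 2 14) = [0, 6, 14, 3, 15, 4, 11, 7, 8, 9, 10, 5, 12, 13, 1, 16, 2]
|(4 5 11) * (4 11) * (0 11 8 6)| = 4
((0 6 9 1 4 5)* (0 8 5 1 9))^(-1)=((9)(0 6)(1 4)(5 8))^(-1)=(9)(0 6)(1 4)(5 8)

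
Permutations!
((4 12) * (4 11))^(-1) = ((4 12 11))^(-1) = (4 11 12)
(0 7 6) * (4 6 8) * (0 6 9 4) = [7, 1, 2, 3, 9, 5, 6, 8, 0, 4] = (0 7 8)(4 9)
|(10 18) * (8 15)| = 2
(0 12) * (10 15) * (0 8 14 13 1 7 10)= (0 12 8 14 13 1 7 10 15)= [12, 7, 2, 3, 4, 5, 6, 10, 14, 9, 15, 11, 8, 1, 13, 0]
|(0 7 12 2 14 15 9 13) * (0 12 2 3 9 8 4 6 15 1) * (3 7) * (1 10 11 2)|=28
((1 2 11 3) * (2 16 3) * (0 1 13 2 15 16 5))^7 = (0 1 5)(2 11 15 16 3 13)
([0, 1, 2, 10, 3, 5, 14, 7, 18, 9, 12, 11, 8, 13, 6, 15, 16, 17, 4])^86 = [0, 1, 2, 12, 10, 5, 6, 7, 4, 9, 8, 11, 18, 13, 14, 15, 16, 17, 3]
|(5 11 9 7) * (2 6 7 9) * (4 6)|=6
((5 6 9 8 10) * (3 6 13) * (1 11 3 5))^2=(13)(1 3 9 10 11 6 8)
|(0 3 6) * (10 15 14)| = |(0 3 6)(10 15 14)| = 3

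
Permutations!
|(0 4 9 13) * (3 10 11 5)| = |(0 4 9 13)(3 10 11 5)| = 4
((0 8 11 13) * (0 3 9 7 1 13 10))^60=(13)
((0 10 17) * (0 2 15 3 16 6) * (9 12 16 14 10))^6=((0 9 12 16 6)(2 15 3 14 10 17))^6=(17)(0 9 12 16 6)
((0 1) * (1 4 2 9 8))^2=(0 2 8)(1 4 9)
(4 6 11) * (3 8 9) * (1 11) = (1 11 4 6)(3 8 9) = [0, 11, 2, 8, 6, 5, 1, 7, 9, 3, 10, 4]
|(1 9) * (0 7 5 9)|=5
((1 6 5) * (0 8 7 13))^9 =((0 8 7 13)(1 6 5))^9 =(0 8 7 13)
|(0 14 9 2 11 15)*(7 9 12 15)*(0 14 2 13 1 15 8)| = 11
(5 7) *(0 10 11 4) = (0 10 11 4)(5 7) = [10, 1, 2, 3, 0, 7, 6, 5, 8, 9, 11, 4]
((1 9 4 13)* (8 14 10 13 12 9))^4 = (1 13 10 14 8)(4 12 9)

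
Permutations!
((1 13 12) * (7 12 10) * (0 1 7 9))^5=((0 1 13 10 9)(7 12))^5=(13)(7 12)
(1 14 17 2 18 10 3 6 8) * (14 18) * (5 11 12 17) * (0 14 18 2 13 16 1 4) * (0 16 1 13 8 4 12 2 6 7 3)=[14, 6, 18, 7, 16, 11, 4, 3, 12, 9, 0, 2, 17, 1, 5, 15, 13, 8, 10]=(0 14 5 11 2 18 10)(1 6 4 16 13)(3 7)(8 12 17)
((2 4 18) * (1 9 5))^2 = ((1 9 5)(2 4 18))^2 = (1 5 9)(2 18 4)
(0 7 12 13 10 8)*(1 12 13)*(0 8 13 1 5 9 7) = [0, 12, 2, 3, 4, 9, 6, 1, 8, 7, 13, 11, 5, 10] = (1 12 5 9 7)(10 13)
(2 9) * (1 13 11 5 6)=[0, 13, 9, 3, 4, 6, 1, 7, 8, 2, 10, 5, 12, 11]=(1 13 11 5 6)(2 9)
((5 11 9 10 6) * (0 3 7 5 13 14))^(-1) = ((0 3 7 5 11 9 10 6 13 14))^(-1) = (0 14 13 6 10 9 11 5 7 3)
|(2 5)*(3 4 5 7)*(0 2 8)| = |(0 2 7 3 4 5 8)| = 7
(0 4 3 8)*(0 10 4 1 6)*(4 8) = (0 1 6)(3 4)(8 10) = [1, 6, 2, 4, 3, 5, 0, 7, 10, 9, 8]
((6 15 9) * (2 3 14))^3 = (15)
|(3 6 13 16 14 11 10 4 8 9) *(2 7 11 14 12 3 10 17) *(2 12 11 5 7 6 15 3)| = |(2 6 13 16 11 17 12)(3 15)(4 8 9 10)(5 7)| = 28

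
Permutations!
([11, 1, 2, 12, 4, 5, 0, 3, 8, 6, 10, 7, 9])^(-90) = [11, 1, 2, 12, 4, 5, 0, 3, 8, 6, 10, 7, 9]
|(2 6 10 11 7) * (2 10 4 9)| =12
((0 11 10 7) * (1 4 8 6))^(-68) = (11)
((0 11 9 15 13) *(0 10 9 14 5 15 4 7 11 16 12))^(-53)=((0 16 12)(4 7 11 14 5 15 13 10 9))^(-53)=(0 16 12)(4 7 11 14 5 15 13 10 9)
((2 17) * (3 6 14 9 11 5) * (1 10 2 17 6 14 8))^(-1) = (17)(1 8 6 2 10)(3 5 11 9 14)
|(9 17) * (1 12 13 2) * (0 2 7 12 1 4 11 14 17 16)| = 24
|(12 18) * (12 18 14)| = 2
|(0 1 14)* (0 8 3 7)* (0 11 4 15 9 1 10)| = |(0 10)(1 14 8 3 7 11 4 15 9)| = 18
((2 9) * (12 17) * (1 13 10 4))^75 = (1 4 10 13)(2 9)(12 17)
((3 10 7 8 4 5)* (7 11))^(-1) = ((3 10 11 7 8 4 5))^(-1) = (3 5 4 8 7 11 10)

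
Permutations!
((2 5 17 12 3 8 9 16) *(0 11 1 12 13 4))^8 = ((0 11 1 12 3 8 9 16 2 5 17 13 4))^8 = (0 2 12 13 9 11 5 3 4 16 1 17 8)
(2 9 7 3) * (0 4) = (0 4)(2 9 7 3) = [4, 1, 9, 2, 0, 5, 6, 3, 8, 7]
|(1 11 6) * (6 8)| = 4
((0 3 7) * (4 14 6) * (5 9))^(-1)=(0 7 3)(4 6 14)(5 9)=((0 3 7)(4 14 6)(5 9))^(-1)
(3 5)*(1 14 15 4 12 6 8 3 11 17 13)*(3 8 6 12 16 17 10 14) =(1 3 5 11 10 14 15 4 16 17 13) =[0, 3, 2, 5, 16, 11, 6, 7, 8, 9, 14, 10, 12, 1, 15, 4, 17, 13]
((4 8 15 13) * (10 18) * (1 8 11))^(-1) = ((1 8 15 13 4 11)(10 18))^(-1) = (1 11 4 13 15 8)(10 18)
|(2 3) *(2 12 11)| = |(2 3 12 11)| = 4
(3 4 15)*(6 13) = (3 4 15)(6 13) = [0, 1, 2, 4, 15, 5, 13, 7, 8, 9, 10, 11, 12, 6, 14, 3]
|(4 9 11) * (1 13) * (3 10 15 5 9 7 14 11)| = |(1 13)(3 10 15 5 9)(4 7 14 11)| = 20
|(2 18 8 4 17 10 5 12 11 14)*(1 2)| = 11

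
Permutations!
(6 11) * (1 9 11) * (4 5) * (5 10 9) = [0, 5, 2, 3, 10, 4, 1, 7, 8, 11, 9, 6] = (1 5 4 10 9 11 6)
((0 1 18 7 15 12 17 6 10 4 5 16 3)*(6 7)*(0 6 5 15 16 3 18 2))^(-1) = ((0 1 2)(3 6 10 4 15 12 17 7 16 18 5))^(-1) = (0 2 1)(3 5 18 16 7 17 12 15 4 10 6)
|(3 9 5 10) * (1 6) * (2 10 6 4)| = |(1 4 2 10 3 9 5 6)| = 8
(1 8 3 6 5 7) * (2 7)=(1 8 3 6 5 2 7)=[0, 8, 7, 6, 4, 2, 5, 1, 3]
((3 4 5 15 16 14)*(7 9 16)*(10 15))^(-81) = (16) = ((3 4 5 10 15 7 9 16 14))^(-81)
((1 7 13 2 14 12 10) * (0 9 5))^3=((0 9 5)(1 7 13 2 14 12 10))^3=(1 2 10 13 12 7 14)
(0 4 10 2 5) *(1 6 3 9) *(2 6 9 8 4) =(0 2 5)(1 9)(3 8 4 10 6) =[2, 9, 5, 8, 10, 0, 3, 7, 4, 1, 6]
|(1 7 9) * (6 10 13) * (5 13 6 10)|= |(1 7 9)(5 13 10 6)|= 12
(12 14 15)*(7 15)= (7 15 12 14)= [0, 1, 2, 3, 4, 5, 6, 15, 8, 9, 10, 11, 14, 13, 7, 12]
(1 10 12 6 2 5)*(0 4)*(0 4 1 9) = (0 1 10 12 6 2 5 9) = [1, 10, 5, 3, 4, 9, 2, 7, 8, 0, 12, 11, 6]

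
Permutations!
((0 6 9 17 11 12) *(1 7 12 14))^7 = (0 7 14 17 6 12 1 11 9)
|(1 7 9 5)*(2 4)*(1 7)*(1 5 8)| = |(1 5 7 9 8)(2 4)| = 10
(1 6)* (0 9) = [9, 6, 2, 3, 4, 5, 1, 7, 8, 0] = (0 9)(1 6)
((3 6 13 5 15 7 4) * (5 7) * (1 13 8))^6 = ((1 13 7 4 3 6 8)(5 15))^6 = (15)(1 8 6 3 4 7 13)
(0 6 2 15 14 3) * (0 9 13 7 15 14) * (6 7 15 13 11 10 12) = (0 7 13 15)(2 14 3 9 11 10 12 6) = [7, 1, 14, 9, 4, 5, 2, 13, 8, 11, 12, 10, 6, 15, 3, 0]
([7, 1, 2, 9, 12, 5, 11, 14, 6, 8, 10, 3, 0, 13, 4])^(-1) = [12, 1, 2, 11, 14, 5, 8, 0, 9, 3, 10, 6, 4, 13, 7]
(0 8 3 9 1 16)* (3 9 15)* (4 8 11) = [11, 16, 2, 15, 8, 5, 6, 7, 9, 1, 10, 4, 12, 13, 14, 3, 0] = (0 11 4 8 9 1 16)(3 15)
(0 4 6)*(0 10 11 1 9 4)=[0, 9, 2, 3, 6, 5, 10, 7, 8, 4, 11, 1]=(1 9 4 6 10 11)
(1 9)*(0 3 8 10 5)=(0 3 8 10 5)(1 9)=[3, 9, 2, 8, 4, 0, 6, 7, 10, 1, 5]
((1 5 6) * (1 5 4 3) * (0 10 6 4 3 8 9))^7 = (10)(1 3)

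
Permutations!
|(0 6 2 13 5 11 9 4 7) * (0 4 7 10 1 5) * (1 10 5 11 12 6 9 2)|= |(0 9 7 4 5 12 6 1 11 2 13)|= 11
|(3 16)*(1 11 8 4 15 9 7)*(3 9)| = 9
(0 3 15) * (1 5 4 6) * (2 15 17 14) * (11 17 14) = (0 3 14 2 15)(1 5 4 6)(11 17) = [3, 5, 15, 14, 6, 4, 1, 7, 8, 9, 10, 17, 12, 13, 2, 0, 16, 11]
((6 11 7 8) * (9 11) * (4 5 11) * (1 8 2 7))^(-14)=(11)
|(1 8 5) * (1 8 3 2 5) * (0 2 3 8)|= 6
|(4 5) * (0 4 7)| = 4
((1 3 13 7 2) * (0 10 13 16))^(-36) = (0 2)(1 10)(3 13)(7 16)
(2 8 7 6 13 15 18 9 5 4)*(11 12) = (2 8 7 6 13 15 18 9 5 4)(11 12) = [0, 1, 8, 3, 2, 4, 13, 6, 7, 5, 10, 12, 11, 15, 14, 18, 16, 17, 9]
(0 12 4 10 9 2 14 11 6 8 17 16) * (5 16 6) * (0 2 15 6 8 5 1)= (0 12 4 10 9 15 6 5 16 2 14 11 1)(8 17)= [12, 0, 14, 3, 10, 16, 5, 7, 17, 15, 9, 1, 4, 13, 11, 6, 2, 8]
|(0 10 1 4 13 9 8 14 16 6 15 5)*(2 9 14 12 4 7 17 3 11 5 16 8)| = |(0 10 1 7 17 3 11 5)(2 9)(4 13 14 8 12)(6 15 16)| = 120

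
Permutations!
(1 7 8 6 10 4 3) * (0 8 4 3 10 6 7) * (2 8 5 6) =(0 5 6 2 8 7 4 10 3 1) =[5, 0, 8, 1, 10, 6, 2, 4, 7, 9, 3]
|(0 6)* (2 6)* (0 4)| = |(0 2 6 4)| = 4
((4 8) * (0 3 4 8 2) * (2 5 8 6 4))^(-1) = (0 2 3)(4 6 8 5) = ((0 3 2)(4 5 8 6))^(-1)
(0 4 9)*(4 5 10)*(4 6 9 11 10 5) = (0 4 11 10 6 9) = [4, 1, 2, 3, 11, 5, 9, 7, 8, 0, 6, 10]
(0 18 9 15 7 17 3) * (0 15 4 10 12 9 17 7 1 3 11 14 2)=(0 18 17 11 14 2)(1 3 15)(4 10 12 9)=[18, 3, 0, 15, 10, 5, 6, 7, 8, 4, 12, 14, 9, 13, 2, 1, 16, 11, 17]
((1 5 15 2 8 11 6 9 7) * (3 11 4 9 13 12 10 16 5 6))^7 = ((1 6 13 12 10 16 5 15 2 8 4 9 7)(3 11))^7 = (1 15 6 2 13 8 12 4 10 9 16 7 5)(3 11)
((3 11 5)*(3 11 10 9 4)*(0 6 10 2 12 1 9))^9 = (1 3)(2 9)(4 12)(5 11)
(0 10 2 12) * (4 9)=(0 10 2 12)(4 9)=[10, 1, 12, 3, 9, 5, 6, 7, 8, 4, 2, 11, 0]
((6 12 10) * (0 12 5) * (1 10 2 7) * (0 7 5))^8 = (12)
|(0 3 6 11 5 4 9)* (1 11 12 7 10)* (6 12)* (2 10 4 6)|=6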